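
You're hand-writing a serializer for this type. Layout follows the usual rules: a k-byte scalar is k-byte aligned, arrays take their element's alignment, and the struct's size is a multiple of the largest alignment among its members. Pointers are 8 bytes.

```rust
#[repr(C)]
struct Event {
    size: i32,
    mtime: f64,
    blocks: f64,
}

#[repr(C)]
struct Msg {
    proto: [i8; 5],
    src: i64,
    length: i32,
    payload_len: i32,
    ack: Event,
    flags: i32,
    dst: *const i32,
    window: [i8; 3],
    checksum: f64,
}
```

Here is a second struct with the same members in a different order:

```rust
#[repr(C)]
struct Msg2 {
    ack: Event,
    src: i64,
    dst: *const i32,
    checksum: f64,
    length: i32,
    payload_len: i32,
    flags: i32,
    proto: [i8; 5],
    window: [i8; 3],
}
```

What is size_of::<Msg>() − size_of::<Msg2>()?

Event: 0..4  size  (4B, 4-aligned); 4..8  -- padding (4B); 8..16  mtime  (8B, 8-aligned); 16..24  blocks  (8B, 8-aligned); sizeof = 24, alignof = 8
0..5  proto  (5B, 1-aligned)
5..8  -- padding (3B)
8..16  src  (8B, 8-aligned)
16..20  length  (4B, 4-aligned)
20..24  payload_len  (4B, 4-aligned)
24..48  ack  (24B, 8-aligned)
48..52  flags  (4B, 4-aligned)
52..56  -- padding (4B)
56..64  dst  (8B, 8-aligned)
64..67  window  (3B, 1-aligned)
67..72  -- padding (5B)
72..80  checksum  (8B, 8-aligned)
sizeof = 80, alignof = 8
— Msg2 —
0..24  ack  (24B, 8-aligned)
24..32  src  (8B, 8-aligned)
32..40  dst  (8B, 8-aligned)
40..48  checksum  (8B, 8-aligned)
48..52  length  (4B, 4-aligned)
52..56  payload_len  (4B, 4-aligned)
56..60  flags  (4B, 4-aligned)
60..65  proto  (5B, 1-aligned)
65..68  window  (3B, 1-aligned)
68..72  -- tail padding (4B)
sizeof = 72, alignof = 8
80 − 72 = 8

8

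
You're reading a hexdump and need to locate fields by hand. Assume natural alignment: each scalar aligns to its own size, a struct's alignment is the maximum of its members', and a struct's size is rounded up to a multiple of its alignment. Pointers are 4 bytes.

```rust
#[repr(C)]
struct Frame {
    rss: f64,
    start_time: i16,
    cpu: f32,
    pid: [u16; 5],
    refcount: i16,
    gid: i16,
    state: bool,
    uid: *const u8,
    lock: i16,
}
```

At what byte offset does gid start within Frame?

28

rss at 0 (size 8, align 8) → ends 8
start_time at 8 (size 2, align 2) → ends 10
pad 2 to align 4 for cpu
cpu at 12 (size 4, align 4) → ends 16
pid at 16 (size 10, align 2) → ends 26
refcount at 26 (size 2, align 2) → ends 28
gid at 28 (size 2, align 2) → ends 30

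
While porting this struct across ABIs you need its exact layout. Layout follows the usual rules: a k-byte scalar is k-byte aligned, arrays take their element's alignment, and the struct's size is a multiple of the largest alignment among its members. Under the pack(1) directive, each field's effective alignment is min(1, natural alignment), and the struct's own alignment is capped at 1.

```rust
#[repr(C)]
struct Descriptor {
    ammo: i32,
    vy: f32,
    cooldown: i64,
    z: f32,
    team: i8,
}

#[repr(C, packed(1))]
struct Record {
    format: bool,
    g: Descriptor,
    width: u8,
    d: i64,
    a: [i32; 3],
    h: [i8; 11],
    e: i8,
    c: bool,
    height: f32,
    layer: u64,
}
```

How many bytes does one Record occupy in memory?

Descriptor: 0..4  ammo  (4B, 4-aligned); 4..8  vy  (4B, 4-aligned); 8..16  cooldown  (8B, 8-aligned); 16..20  z  (4B, 4-aligned); 20..21  team  (1B, 1-aligned); 21..24  -- tail padding (3B); sizeof = 24, alignof = 8
0..1  format  (1B, 1-aligned)
1..25  g  (24B, 1-aligned)
25..26  width  (1B, 1-aligned)
26..34  d  (8B, 1-aligned)
34..46  a  (12B, 1-aligned)
46..57  h  (11B, 1-aligned)
57..58  e  (1B, 1-aligned)
58..59  c  (1B, 1-aligned)
59..63  height  (4B, 1-aligned)
63..71  layer  (8B, 1-aligned)
sizeof = 71, alignof = 1

71 bytes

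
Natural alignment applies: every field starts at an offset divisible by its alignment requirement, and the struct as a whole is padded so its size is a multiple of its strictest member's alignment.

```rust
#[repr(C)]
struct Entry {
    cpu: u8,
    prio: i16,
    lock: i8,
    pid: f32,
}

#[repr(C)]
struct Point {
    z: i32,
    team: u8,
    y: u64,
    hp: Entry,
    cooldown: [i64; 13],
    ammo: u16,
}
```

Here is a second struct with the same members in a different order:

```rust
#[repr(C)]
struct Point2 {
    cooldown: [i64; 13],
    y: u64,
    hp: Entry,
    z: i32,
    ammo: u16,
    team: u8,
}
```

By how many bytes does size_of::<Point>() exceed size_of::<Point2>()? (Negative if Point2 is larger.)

8

Entry: cpu at 0 (size 1, align 1) → ends 1; pad 1 to align 2 for prio; prio at 2 (size 2, align 2) → ends 4; lock at 4 (size 1, align 1) → ends 5; pad 3 to align 4 for pid; pid at 8 (size 4, align 4) → ends 12; total 12 bytes, alignment 4
z at 0 (size 4, align 4) → ends 4
team at 4 (size 1, align 1) → ends 5
pad 3 to align 8 for y
y at 8 (size 8, align 8) → ends 16
hp at 16 (size 12, align 4) → ends 28
pad 4 to align 8 for cooldown
cooldown at 32 (size 104, align 8) → ends 136
ammo at 136 (size 2, align 2) → ends 138
tail pad 6 to reach multiple of 8
total 144 bytes, alignment 8
— Point2 —
cooldown at 0 (size 104, align 8) → ends 104
y at 104 (size 8, align 8) → ends 112
hp at 112 (size 12, align 4) → ends 124
z at 124 (size 4, align 4) → ends 128
ammo at 128 (size 2, align 2) → ends 130
team at 130 (size 1, align 1) → ends 131
tail pad 5 to reach multiple of 8
total 136 bytes, alignment 8
144 − 136 = 8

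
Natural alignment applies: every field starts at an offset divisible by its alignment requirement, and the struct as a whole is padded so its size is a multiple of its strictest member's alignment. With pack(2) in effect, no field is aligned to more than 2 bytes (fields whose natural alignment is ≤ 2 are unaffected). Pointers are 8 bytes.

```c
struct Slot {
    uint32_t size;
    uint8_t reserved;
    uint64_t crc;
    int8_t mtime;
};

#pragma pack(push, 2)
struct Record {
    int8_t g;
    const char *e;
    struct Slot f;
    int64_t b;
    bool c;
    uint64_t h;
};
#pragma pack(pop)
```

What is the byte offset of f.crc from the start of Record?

18

Slot: @0: size [4B, align 4] → 4; @4: reserved [1B, align 1] → 5; +3 pad (align 8); @8: crc [8B, align 8] → 16; @16: mtime [1B, align 1] → 17; +7 tail pad (align 8); size 24, align 8
@0: g [1B, align 1] → 1
+1 pad (align 2)
@2: e [8B, align 2] → 10
@10: f [24B, align 2] → 34
within Slot: crc at 8
10 + 8 = 18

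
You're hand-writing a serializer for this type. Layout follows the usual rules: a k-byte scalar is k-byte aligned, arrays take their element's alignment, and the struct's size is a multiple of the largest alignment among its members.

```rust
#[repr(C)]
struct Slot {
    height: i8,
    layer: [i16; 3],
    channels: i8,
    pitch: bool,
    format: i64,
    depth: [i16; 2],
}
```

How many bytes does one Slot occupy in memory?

32 bytes

height at 0 (size 1, align 1) → ends 1
pad 1 to align 2 for layer
layer at 2 (size 6, align 2) → ends 8
channels at 8 (size 1, align 1) → ends 9
pitch at 9 (size 1, align 1) → ends 10
pad 6 to align 8 for format
format at 16 (size 8, align 8) → ends 24
depth at 24 (size 4, align 2) → ends 28
tail pad 4 to reach multiple of 8
total 32 bytes, alignment 8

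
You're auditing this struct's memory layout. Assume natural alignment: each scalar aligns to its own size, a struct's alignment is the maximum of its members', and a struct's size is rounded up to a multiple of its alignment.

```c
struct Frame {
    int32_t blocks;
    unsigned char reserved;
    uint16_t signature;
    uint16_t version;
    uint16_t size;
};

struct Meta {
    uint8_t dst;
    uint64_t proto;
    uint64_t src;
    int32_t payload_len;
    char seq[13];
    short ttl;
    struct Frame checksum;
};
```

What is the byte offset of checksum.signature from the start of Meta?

50

Frame: @0: blocks [4B, align 4] → 4; @4: reserved [1B, align 1] → 5; +1 pad (align 2); @6: signature [2B, align 2] → 8; @8: version [2B, align 2] → 10; @10: size [2B, align 2] → 12; size 12, align 4
@0: dst [1B, align 1] → 1
+7 pad (align 8)
@8: proto [8B, align 8] → 16
@16: src [8B, align 8] → 24
@24: payload_len [4B, align 4] → 28
@28: seq [13B, align 1] → 41
+1 pad (align 2)
@42: ttl [2B, align 2] → 44
@44: checksum [12B, align 4] → 56
within Frame: signature at 6
44 + 6 = 50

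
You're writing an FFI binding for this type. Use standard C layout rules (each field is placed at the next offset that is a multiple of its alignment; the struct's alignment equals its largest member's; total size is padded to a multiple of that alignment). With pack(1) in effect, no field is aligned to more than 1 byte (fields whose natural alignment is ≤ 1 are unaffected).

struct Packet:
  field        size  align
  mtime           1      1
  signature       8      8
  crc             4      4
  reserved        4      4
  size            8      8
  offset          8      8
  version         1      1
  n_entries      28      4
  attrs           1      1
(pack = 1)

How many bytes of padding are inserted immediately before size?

0

0..1  mtime  (1B, 1-aligned)
1..9  signature  (8B, 1-aligned)
9..13  crc  (4B, 1-aligned)
13..17  reserved  (4B, 1-aligned)
17..25  size  (8B, 1-aligned)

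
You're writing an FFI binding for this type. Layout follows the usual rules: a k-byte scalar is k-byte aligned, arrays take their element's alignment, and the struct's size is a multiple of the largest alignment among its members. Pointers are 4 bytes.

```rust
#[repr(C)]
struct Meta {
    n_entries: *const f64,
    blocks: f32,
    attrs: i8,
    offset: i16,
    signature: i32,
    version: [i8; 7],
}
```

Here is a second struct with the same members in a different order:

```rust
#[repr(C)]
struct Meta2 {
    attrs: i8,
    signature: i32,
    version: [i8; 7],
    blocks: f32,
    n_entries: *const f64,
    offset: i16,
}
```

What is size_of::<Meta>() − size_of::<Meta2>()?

0..4  n_entries  (4B, 4-aligned)
4..8  blocks  (4B, 4-aligned)
8..9  attrs  (1B, 1-aligned)
9..10  -- padding (1B)
10..12  offset  (2B, 2-aligned)
12..16  signature  (4B, 4-aligned)
16..23  version  (7B, 1-aligned)
23..24  -- tail padding (1B)
sizeof = 24, alignof = 4
— Meta2 —
0..1  attrs  (1B, 1-aligned)
1..4  -- padding (3B)
4..8  signature  (4B, 4-aligned)
8..15  version  (7B, 1-aligned)
15..16  -- padding (1B)
16..20  blocks  (4B, 4-aligned)
20..24  n_entries  (4B, 4-aligned)
24..26  offset  (2B, 2-aligned)
26..28  -- tail padding (2B)
sizeof = 28, alignof = 4
24 − 28 = -4

-4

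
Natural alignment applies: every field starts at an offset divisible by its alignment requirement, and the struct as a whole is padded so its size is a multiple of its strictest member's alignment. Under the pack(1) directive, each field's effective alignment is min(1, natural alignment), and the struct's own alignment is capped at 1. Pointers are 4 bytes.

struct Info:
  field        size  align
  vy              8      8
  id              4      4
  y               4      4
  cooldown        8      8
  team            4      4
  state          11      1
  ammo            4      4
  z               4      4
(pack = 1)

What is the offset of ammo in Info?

39

0..8  vy  (8B, 1-aligned)
8..12  id  (4B, 1-aligned)
12..16  y  (4B, 1-aligned)
16..24  cooldown  (8B, 1-aligned)
24..28  team  (4B, 1-aligned)
28..39  state  (11B, 1-aligned)
39..43  ammo  (4B, 1-aligned)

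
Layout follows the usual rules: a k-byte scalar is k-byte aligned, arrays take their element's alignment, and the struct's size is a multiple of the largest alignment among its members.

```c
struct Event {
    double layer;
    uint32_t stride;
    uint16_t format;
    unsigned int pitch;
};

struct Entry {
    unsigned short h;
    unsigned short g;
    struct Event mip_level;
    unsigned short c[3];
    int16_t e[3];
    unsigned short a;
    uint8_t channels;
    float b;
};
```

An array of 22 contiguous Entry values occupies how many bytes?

1232

Event: layer at 0 (size 8, align 8) → ends 8; stride at 8 (size 4, align 4) → ends 12; format at 12 (size 2, align 2) → ends 14; pad 2 to align 4 for pitch; pitch at 16 (size 4, align 4) → ends 20; tail pad 4 to reach multiple of 8; total 24 bytes, alignment 8
h at 0 (size 2, align 2) → ends 2
g at 2 (size 2, align 2) → ends 4
pad 4 to align 8 for mip_level
mip_level at 8 (size 24, align 8) → ends 32
c at 32 (size 6, align 2) → ends 38
e at 38 (size 6, align 2) → ends 44
a at 44 (size 2, align 2) → ends 46
channels at 46 (size 1, align 1) → ends 47
pad 1 to align 4 for b
b at 48 (size 4, align 4) → ends 52
tail pad 4 to reach multiple of 8
total 56 bytes, alignment 8
array of 22: 22 × 56 = 1232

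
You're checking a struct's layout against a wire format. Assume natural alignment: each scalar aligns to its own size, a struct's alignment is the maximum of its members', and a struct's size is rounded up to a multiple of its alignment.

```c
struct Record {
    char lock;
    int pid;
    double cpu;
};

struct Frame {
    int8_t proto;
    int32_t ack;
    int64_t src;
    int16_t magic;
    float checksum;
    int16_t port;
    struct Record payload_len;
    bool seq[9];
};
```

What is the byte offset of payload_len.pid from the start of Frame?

Record: 0..1  lock  (1B, 1-aligned); 1..4  -- padding (3B); 4..8  pid  (4B, 4-aligned); 8..16  cpu  (8B, 8-aligned); sizeof = 16, alignof = 8
0..1  proto  (1B, 1-aligned)
1..4  -- padding (3B)
4..8  ack  (4B, 4-aligned)
8..16  src  (8B, 8-aligned)
16..18  magic  (2B, 2-aligned)
18..20  -- padding (2B)
20..24  checksum  (4B, 4-aligned)
24..26  port  (2B, 2-aligned)
26..32  -- padding (6B)
32..48  payload_len  (16B, 8-aligned)
within Record: pid at 4
32 + 4 = 36

36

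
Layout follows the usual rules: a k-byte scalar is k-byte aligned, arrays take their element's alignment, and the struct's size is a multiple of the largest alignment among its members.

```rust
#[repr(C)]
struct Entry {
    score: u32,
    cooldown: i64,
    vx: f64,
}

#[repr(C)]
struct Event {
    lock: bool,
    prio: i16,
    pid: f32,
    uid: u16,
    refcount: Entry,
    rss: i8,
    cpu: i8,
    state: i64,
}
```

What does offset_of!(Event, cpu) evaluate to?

Entry: score at 0 (size 4, align 4) → ends 4; pad 4 to align 8 for cooldown; cooldown at 8 (size 8, align 8) → ends 16; vx at 16 (size 8, align 8) → ends 24; total 24 bytes, alignment 8
lock at 0 (size 1, align 1) → ends 1
pad 1 to align 2 for prio
prio at 2 (size 2, align 2) → ends 4
pid at 4 (size 4, align 4) → ends 8
uid at 8 (size 2, align 2) → ends 10
pad 6 to align 8 for refcount
refcount at 16 (size 24, align 8) → ends 40
rss at 40 (size 1, align 1) → ends 41
cpu at 41 (size 1, align 1) → ends 42

41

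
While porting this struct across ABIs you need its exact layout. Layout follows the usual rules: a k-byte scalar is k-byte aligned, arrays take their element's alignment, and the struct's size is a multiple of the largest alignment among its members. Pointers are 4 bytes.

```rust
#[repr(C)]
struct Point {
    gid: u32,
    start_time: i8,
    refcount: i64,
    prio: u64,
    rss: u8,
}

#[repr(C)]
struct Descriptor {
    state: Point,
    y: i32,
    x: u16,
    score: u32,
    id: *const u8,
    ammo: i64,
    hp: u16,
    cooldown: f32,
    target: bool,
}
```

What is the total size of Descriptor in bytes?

Point: gid at 0 (size 4, align 4) → ends 4; start_time at 4 (size 1, align 1) → ends 5; pad 3 to align 8 for refcount; refcount at 8 (size 8, align 8) → ends 16; prio at 16 (size 8, align 8) → ends 24; rss at 24 (size 1, align 1) → ends 25; tail pad 7 to reach multiple of 8; total 32 bytes, alignment 8
state at 0 (size 32, align 8) → ends 32
y at 32 (size 4, align 4) → ends 36
x at 36 (size 2, align 2) → ends 38
pad 2 to align 4 for score
score at 40 (size 4, align 4) → ends 44
id at 44 (size 4, align 4) → ends 48
ammo at 48 (size 8, align 8) → ends 56
hp at 56 (size 2, align 2) → ends 58
pad 2 to align 4 for cooldown
cooldown at 60 (size 4, align 4) → ends 64
target at 64 (size 1, align 1) → ends 65
tail pad 7 to reach multiple of 8
total 72 bytes, alignment 8

72 bytes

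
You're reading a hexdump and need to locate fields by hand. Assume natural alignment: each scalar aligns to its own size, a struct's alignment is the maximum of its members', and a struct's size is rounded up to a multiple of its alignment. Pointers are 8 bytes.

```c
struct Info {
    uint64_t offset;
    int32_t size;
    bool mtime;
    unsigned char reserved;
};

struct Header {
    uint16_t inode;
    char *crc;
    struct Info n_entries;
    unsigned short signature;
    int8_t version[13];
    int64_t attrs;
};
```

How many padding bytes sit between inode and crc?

6

Info: offset at 0 (size 8, align 8) → ends 8; size at 8 (size 4, align 4) → ends 12; mtime at 12 (size 1, align 1) → ends 13; reserved at 13 (size 1, align 1) → ends 14; tail pad 2 to reach multiple of 8; total 16 bytes, alignment 8
inode at 0 (size 2, align 2) → ends 2
pad 6 to align 8 for crc
crc at 8 (size 8, align 8) → ends 16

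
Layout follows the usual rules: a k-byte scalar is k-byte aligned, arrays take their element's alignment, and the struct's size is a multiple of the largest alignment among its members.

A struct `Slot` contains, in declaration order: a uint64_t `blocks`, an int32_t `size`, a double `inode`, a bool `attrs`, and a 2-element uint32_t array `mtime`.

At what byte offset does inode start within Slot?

16

blocks at 0 (size 8, align 8) → ends 8
size at 8 (size 4, align 4) → ends 12
pad 4 to align 8 for inode
inode at 16 (size 8, align 8) → ends 24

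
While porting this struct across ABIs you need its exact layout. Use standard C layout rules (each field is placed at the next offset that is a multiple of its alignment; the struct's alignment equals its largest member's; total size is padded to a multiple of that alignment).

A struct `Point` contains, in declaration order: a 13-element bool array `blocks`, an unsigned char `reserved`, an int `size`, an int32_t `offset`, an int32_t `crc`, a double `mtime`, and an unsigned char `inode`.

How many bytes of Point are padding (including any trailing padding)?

blocks at 0 (size 13, align 1) → ends 13
reserved at 13 (size 1, align 1) → ends 14
pad 2 to align 4 for size
size at 16 (size 4, align 4) → ends 20
offset at 20 (size 4, align 4) → ends 24
crc at 24 (size 4, align 4) → ends 28
pad 4 to align 8 for mtime
mtime at 32 (size 8, align 8) → ends 40
inode at 40 (size 1, align 1) → ends 41
tail pad 7 to reach multiple of 8
total 48 bytes, alignment 8
data bytes 35, size 48 → padding 13

13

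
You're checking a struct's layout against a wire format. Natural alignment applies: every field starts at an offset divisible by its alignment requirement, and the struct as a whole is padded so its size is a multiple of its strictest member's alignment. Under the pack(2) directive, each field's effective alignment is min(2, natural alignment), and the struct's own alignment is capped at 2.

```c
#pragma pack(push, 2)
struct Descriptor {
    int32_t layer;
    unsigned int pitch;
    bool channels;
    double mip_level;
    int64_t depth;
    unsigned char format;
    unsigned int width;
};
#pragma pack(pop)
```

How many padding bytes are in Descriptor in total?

2

0..4  layer  (4B, 2-aligned)
4..8  pitch  (4B, 2-aligned)
8..9  channels  (1B, 1-aligned)
9..10  -- padding (1B)
10..18  mip_level  (8B, 2-aligned)
18..26  depth  (8B, 2-aligned)
26..27  format  (1B, 1-aligned)
27..28  -- padding (1B)
28..32  width  (4B, 2-aligned)
sizeof = 32, alignof = 2
data bytes 30, size 32 → padding 2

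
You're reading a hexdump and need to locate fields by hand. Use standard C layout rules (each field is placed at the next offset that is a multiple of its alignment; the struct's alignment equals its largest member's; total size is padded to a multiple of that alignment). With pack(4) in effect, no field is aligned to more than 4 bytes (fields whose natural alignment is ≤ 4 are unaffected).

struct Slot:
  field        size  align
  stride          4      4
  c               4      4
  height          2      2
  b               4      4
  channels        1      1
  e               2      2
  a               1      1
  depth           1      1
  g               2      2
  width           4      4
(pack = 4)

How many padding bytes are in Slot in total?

@0: stride [4B, align 4] → 4
@4: c [4B, align 4] → 8
@8: height [2B, align 2] → 10
+2 pad (align 4)
@12: b [4B, align 4] → 16
@16: channels [1B, align 1] → 17
+1 pad (align 2)
@18: e [2B, align 2] → 20
@20: a [1B, align 1] → 21
@21: depth [1B, align 1] → 22
@22: g [2B, align 2] → 24
@24: width [4B, align 4] → 28
size 28, align 4
data bytes 25, size 28 → padding 3

3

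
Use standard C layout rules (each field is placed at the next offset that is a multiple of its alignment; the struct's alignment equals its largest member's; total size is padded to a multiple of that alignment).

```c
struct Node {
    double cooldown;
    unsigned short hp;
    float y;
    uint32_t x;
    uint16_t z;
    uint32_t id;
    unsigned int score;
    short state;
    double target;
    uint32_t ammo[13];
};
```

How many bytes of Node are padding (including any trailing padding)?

14

@0: cooldown [8B, align 8] → 8
@8: hp [2B, align 2] → 10
+2 pad (align 4)
@12: y [4B, align 4] → 16
@16: x [4B, align 4] → 20
@20: z [2B, align 2] → 22
+2 pad (align 4)
@24: id [4B, align 4] → 28
@28: score [4B, align 4] → 32
@32: state [2B, align 2] → 34
+6 pad (align 8)
@40: target [8B, align 8] → 48
@48: ammo [52B, align 4] → 100
+4 tail pad (align 8)
size 104, align 8
data bytes 90, size 104 → padding 14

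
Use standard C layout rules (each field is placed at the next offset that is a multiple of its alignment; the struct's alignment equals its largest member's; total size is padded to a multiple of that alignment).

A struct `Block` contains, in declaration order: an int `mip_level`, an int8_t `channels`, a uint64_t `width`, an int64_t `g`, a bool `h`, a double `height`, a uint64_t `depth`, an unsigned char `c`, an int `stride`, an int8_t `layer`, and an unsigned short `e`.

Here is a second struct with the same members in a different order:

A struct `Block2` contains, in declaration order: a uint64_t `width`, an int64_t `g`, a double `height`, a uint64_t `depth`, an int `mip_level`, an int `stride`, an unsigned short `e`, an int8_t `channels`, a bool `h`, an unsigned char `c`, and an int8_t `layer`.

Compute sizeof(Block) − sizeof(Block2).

16

mip_level at 0 (size 4, align 4) → ends 4
channels at 4 (size 1, align 1) → ends 5
pad 3 to align 8 for width
width at 8 (size 8, align 8) → ends 16
g at 16 (size 8, align 8) → ends 24
h at 24 (size 1, align 1) → ends 25
pad 7 to align 8 for height
height at 32 (size 8, align 8) → ends 40
depth at 40 (size 8, align 8) → ends 48
c at 48 (size 1, align 1) → ends 49
pad 3 to align 4 for stride
stride at 52 (size 4, align 4) → ends 56
layer at 56 (size 1, align 1) → ends 57
pad 1 to align 2 for e
e at 58 (size 2, align 2) → ends 60
tail pad 4 to reach multiple of 8
total 64 bytes, alignment 8
— Block2 —
width at 0 (size 8, align 8) → ends 8
g at 8 (size 8, align 8) → ends 16
height at 16 (size 8, align 8) → ends 24
depth at 24 (size 8, align 8) → ends 32
mip_level at 32 (size 4, align 4) → ends 36
stride at 36 (size 4, align 4) → ends 40
e at 40 (size 2, align 2) → ends 42
channels at 42 (size 1, align 1) → ends 43
h at 43 (size 1, align 1) → ends 44
c at 44 (size 1, align 1) → ends 45
layer at 45 (size 1, align 1) → ends 46
tail pad 2 to reach multiple of 8
total 48 bytes, alignment 8
64 − 48 = 16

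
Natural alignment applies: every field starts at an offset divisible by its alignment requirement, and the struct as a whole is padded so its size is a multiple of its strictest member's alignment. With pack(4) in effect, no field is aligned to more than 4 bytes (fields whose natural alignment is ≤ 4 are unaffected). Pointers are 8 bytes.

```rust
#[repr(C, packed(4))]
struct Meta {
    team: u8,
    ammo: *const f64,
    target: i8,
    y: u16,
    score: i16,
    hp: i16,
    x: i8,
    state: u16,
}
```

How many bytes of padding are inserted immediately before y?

1

0..1  team  (1B, 1-aligned)
1..4  -- padding (3B)
4..12  ammo  (8B, 4-aligned)
12..13  target  (1B, 1-aligned)
13..14  -- padding (1B)
14..16  y  (2B, 2-aligned)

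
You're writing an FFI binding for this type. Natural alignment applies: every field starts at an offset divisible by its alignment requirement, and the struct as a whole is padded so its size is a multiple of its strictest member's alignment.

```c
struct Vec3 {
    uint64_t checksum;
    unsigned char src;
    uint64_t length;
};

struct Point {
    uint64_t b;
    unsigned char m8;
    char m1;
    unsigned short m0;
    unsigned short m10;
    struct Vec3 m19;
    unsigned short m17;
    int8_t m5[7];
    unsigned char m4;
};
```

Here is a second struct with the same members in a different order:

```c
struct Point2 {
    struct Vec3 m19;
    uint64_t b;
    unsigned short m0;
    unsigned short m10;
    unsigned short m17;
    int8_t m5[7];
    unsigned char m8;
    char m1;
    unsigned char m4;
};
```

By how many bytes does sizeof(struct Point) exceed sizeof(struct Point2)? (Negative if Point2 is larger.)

8

Vec3: 0..8  checksum  (8B, 8-aligned); 8..9  src  (1B, 1-aligned); 9..16  -- padding (7B); 16..24  length  (8B, 8-aligned); sizeof = 24, alignof = 8
0..8  b  (8B, 8-aligned)
8..9  m8  (1B, 1-aligned)
9..10  m1  (1B, 1-aligned)
10..12  m0  (2B, 2-aligned)
12..14  m10  (2B, 2-aligned)
14..16  -- padding (2B)
16..40  m19  (24B, 8-aligned)
40..42  m17  (2B, 2-aligned)
42..49  m5  (7B, 1-aligned)
49..50  m4  (1B, 1-aligned)
50..56  -- tail padding (6B)
sizeof = 56, alignof = 8
— Point2 —
0..24  m19  (24B, 8-aligned)
24..32  b  (8B, 8-aligned)
32..34  m0  (2B, 2-aligned)
34..36  m10  (2B, 2-aligned)
36..38  m17  (2B, 2-aligned)
38..45  m5  (7B, 1-aligned)
45..46  m8  (1B, 1-aligned)
46..47  m1  (1B, 1-aligned)
47..48  m4  (1B, 1-aligned)
sizeof = 48, alignof = 8
56 − 48 = 8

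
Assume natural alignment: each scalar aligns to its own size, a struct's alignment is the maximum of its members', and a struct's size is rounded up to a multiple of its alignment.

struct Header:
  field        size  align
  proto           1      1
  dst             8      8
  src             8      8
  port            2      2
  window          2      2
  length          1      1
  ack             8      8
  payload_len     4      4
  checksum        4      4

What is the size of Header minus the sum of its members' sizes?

10

@0: proto [1B, align 1] → 1
+7 pad (align 8)
@8: dst [8B, align 8] → 16
@16: src [8B, align 8] → 24
@24: port [2B, align 2] → 26
@26: window [2B, align 2] → 28
@28: length [1B, align 1] → 29
+3 pad (align 8)
@32: ack [8B, align 8] → 40
@40: payload_len [4B, align 4] → 44
@44: checksum [4B, align 4] → 48
size 48, align 8
data bytes 38, size 48 → padding 10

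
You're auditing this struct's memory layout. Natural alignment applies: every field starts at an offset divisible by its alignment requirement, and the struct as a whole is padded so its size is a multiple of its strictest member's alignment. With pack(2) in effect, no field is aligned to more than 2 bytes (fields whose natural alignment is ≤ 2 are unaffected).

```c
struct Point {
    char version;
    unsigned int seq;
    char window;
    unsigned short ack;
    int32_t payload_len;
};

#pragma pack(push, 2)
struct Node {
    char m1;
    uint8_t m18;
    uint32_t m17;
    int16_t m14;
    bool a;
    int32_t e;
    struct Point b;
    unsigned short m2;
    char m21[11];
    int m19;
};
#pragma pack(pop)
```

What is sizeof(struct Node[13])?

624

Point: 0..1  version  (1B, 1-aligned); 1..4  -- padding (3B); 4..8  seq  (4B, 4-aligned); 8..9  window  (1B, 1-aligned); 9..10  -- padding (1B); 10..12  ack  (2B, 2-aligned); 12..16  payload_len  (4B, 4-aligned); sizeof = 16, alignof = 4
0..1  m1  (1B, 1-aligned)
1..2  m18  (1B, 1-aligned)
2..6  m17  (4B, 2-aligned)
6..8  m14  (2B, 2-aligned)
8..9  a  (1B, 1-aligned)
9..10  -- padding (1B)
10..14  e  (4B, 2-aligned)
14..30  b  (16B, 2-aligned)
30..32  m2  (2B, 2-aligned)
32..43  m21  (11B, 1-aligned)
43..44  -- padding (1B)
44..48  m19  (4B, 2-aligned)
sizeof = 48, alignof = 2
array of 13: 13 × 48 = 624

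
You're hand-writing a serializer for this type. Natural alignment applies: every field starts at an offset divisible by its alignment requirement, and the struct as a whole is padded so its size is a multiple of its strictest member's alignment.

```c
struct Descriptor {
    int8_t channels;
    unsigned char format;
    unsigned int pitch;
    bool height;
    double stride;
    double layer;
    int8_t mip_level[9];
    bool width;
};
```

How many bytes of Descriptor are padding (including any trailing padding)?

15

channels at 0 (size 1, align 1) → ends 1
format at 1 (size 1, align 1) → ends 2
pad 2 to align 4 for pitch
pitch at 4 (size 4, align 4) → ends 8
height at 8 (size 1, align 1) → ends 9
pad 7 to align 8 for stride
stride at 16 (size 8, align 8) → ends 24
layer at 24 (size 8, align 8) → ends 32
mip_level at 32 (size 9, align 1) → ends 41
width at 41 (size 1, align 1) → ends 42
tail pad 6 to reach multiple of 8
total 48 bytes, alignment 8
data bytes 33, size 48 → padding 15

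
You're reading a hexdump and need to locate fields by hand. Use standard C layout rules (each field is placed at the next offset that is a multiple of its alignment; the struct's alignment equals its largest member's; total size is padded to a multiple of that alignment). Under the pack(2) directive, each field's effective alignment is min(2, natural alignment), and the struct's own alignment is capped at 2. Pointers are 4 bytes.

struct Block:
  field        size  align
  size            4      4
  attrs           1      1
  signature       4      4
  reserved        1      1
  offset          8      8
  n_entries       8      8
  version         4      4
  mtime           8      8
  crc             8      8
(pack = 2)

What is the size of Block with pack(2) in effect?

@0: size [4B, align 2] → 4
@4: attrs [1B, align 1] → 5
+1 pad (align 2)
@6: signature [4B, align 2] → 10
@10: reserved [1B, align 1] → 11
+1 pad (align 2)
@12: offset [8B, align 2] → 20
@20: n_entries [8B, align 2] → 28
@28: version [4B, align 2] → 32
@32: mtime [8B, align 2] → 40
@40: crc [8B, align 2] → 48
size 48, align 2

48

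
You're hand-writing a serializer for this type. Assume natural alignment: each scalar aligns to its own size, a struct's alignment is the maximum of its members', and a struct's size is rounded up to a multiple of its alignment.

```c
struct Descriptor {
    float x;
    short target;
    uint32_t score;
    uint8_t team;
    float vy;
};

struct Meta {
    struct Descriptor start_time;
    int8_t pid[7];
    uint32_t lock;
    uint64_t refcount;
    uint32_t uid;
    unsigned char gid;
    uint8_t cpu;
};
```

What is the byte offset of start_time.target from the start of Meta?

4

Descriptor: x at 0 (size 4, align 4) → ends 4; target at 4 (size 2, align 2) → ends 6; pad 2 to align 4 for score; score at 8 (size 4, align 4) → ends 12; team at 12 (size 1, align 1) → ends 13; pad 3 to align 4 for vy; vy at 16 (size 4, align 4) → ends 20; total 20 bytes, alignment 4
start_time at 0 (size 20, align 4) → ends 20
within Descriptor: target at 4
0 + 4 = 4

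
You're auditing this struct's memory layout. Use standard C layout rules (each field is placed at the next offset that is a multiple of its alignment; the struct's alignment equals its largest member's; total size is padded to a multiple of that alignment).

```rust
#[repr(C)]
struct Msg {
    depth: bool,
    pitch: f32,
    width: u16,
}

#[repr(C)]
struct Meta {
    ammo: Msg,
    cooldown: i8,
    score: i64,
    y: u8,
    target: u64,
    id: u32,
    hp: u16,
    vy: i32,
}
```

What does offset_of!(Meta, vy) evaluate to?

Msg: depth at 0 (size 1, align 1) → ends 1; pad 3 to align 4 for pitch; pitch at 4 (size 4, align 4) → ends 8; width at 8 (size 2, align 2) → ends 10; tail pad 2 to reach multiple of 4; total 12 bytes, alignment 4
ammo at 0 (size 12, align 4) → ends 12
cooldown at 12 (size 1, align 1) → ends 13
pad 3 to align 8 for score
score at 16 (size 8, align 8) → ends 24
y at 24 (size 1, align 1) → ends 25
pad 7 to align 8 for target
target at 32 (size 8, align 8) → ends 40
id at 40 (size 4, align 4) → ends 44
hp at 44 (size 2, align 2) → ends 46
pad 2 to align 4 for vy
vy at 48 (size 4, align 4) → ends 52

48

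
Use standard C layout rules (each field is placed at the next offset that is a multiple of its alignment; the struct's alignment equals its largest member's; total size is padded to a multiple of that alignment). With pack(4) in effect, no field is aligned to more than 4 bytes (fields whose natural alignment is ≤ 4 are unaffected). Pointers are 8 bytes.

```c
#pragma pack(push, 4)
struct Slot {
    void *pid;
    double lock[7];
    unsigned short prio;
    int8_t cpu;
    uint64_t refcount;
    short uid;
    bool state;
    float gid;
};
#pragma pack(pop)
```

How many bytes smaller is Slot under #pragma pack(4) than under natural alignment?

4

natural layout:
  pid at 0 (size 8, align 8) → ends 8
  lock at 8 (size 56, align 8) → ends 64
  prio at 64 (size 2, align 2) → ends 66
  cpu at 66 (size 1, align 1) → ends 67
  pad 5 to align 8 for refcount
  refcount at 72 (size 8, align 8) → ends 80
  uid at 80 (size 2, align 2) → ends 82
  state at 82 (size 1, align 1) → ends 83
  pad 1 to align 4 for gid
  gid at 84 (size 4, align 4) → ends 88
  total 88 bytes, alignment 8
packed(4) layout:
  pid at 0 (size 8, align 4) → ends 8
  lock at 8 (size 56, align 4) → ends 64
  prio at 64 (size 2, align 2) → ends 66
  cpu at 66 (size 1, align 1) → ends 67
  pad 1 to align 4 for refcount
  refcount at 68 (size 8, align 4) → ends 76
  uid at 76 (size 2, align 2) → ends 78
  state at 78 (size 1, align 1) → ends 79
  pad 1 to align 4 for gid
  gid at 80 (size 4, align 4) → ends 84
  total 84 bytes, alignment 4
88 − 84 = 4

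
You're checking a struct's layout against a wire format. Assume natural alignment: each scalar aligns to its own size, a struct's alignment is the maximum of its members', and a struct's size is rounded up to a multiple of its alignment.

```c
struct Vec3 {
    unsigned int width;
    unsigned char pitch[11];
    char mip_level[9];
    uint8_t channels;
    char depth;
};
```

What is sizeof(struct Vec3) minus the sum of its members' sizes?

0..4  width  (4B, 4-aligned)
4..15  pitch  (11B, 1-aligned)
15..24  mip_level  (9B, 1-aligned)
24..25  channels  (1B, 1-aligned)
25..26  depth  (1B, 1-aligned)
26..28  -- tail padding (2B)
sizeof = 28, alignof = 4
data bytes 26, size 28 → padding 2

2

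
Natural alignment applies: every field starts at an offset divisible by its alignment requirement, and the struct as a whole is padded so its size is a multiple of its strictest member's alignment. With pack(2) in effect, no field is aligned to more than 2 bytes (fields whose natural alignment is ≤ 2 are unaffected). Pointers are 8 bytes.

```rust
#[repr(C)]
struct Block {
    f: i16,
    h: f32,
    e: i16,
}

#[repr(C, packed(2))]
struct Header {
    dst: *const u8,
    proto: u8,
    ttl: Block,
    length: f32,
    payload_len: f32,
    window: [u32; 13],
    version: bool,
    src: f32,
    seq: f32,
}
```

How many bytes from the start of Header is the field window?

Block: 0..2  f  (2B, 2-aligned); 2..4  -- padding (2B); 4..8  h  (4B, 4-aligned); 8..10  e  (2B, 2-aligned); 10..12  -- tail padding (2B); sizeof = 12, alignof = 4
0..8  dst  (8B, 2-aligned)
8..9  proto  (1B, 1-aligned)
9..10  -- padding (1B)
10..22  ttl  (12B, 2-aligned)
22..26  length  (4B, 2-aligned)
26..30  payload_len  (4B, 2-aligned)
30..82  window  (52B, 2-aligned)

30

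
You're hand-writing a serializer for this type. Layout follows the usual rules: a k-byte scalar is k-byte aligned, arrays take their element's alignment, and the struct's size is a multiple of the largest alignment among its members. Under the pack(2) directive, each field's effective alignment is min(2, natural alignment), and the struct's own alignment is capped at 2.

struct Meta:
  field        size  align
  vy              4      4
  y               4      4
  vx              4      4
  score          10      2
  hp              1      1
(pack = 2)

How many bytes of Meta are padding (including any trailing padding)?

1

@0: vy [4B, align 2] → 4
@4: y [4B, align 2] → 8
@8: vx [4B, align 2] → 12
@12: score [10B, align 2] → 22
@22: hp [1B, align 1] → 23
+1 tail pad (align 2)
size 24, align 2
data bytes 23, size 24 → padding 1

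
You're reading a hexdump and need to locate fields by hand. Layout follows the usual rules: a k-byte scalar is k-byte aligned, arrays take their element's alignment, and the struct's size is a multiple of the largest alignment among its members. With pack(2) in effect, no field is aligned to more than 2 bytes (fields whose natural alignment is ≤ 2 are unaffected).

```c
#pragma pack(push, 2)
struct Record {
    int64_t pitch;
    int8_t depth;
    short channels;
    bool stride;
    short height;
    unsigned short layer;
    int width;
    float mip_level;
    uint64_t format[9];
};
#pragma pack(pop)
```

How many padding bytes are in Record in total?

@0: pitch [8B, align 2] → 8
@8: depth [1B, align 1] → 9
+1 pad (align 2)
@10: channels [2B, align 2] → 12
@12: stride [1B, align 1] → 13
+1 pad (align 2)
@14: height [2B, align 2] → 16
@16: layer [2B, align 2] → 18
@18: width [4B, align 2] → 22
@22: mip_level [4B, align 2] → 26
@26: format [72B, align 2] → 98
size 98, align 2
data bytes 96, size 98 → padding 2

2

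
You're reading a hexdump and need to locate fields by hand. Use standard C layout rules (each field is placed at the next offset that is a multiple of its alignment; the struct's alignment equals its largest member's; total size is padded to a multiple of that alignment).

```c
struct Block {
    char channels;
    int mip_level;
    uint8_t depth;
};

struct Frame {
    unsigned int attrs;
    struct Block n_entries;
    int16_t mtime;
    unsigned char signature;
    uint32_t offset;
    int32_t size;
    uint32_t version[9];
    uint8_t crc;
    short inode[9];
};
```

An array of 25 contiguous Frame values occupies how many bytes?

2100

Block: 0..1  channels  (1B, 1-aligned); 1..4  -- padding (3B); 4..8  mip_level  (4B, 4-aligned); 8..9  depth  (1B, 1-aligned); 9..12  -- tail padding (3B); sizeof = 12, alignof = 4
0..4  attrs  (4B, 4-aligned)
4..16  n_entries  (12B, 4-aligned)
16..18  mtime  (2B, 2-aligned)
18..19  signature  (1B, 1-aligned)
19..20  -- padding (1B)
20..24  offset  (4B, 4-aligned)
24..28  size  (4B, 4-aligned)
28..64  version  (36B, 4-aligned)
64..65  crc  (1B, 1-aligned)
65..66  -- padding (1B)
66..84  inode  (18B, 2-aligned)
sizeof = 84, alignof = 4
array of 25: 25 × 84 = 2100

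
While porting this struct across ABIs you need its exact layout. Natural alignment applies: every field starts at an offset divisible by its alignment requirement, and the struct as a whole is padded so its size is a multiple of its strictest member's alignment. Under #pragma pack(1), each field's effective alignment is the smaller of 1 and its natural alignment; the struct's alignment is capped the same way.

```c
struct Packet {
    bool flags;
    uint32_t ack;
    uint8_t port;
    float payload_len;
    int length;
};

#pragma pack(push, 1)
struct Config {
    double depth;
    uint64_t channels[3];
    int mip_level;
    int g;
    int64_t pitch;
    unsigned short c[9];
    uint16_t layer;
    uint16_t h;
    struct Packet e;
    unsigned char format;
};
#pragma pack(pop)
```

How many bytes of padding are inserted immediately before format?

0

Packet: flags at 0 (size 1, align 1) → ends 1; pad 3 to align 4 for ack; ack at 4 (size 4, align 4) → ends 8; port at 8 (size 1, align 1) → ends 9; pad 3 to align 4 for payload_len; payload_len at 12 (size 4, align 4) → ends 16; length at 16 (size 4, align 4) → ends 20; total 20 bytes, alignment 4
depth at 0 (size 8, align 1) → ends 8
channels at 8 (size 24, align 1) → ends 32
mip_level at 32 (size 4, align 1) → ends 36
g at 36 (size 4, align 1) → ends 40
pitch at 40 (size 8, align 1) → ends 48
c at 48 (size 18, align 1) → ends 66
layer at 66 (size 2, align 1) → ends 68
h at 68 (size 2, align 1) → ends 70
e at 70 (size 20, align 1) → ends 90
format at 90 (size 1, align 1) → ends 91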